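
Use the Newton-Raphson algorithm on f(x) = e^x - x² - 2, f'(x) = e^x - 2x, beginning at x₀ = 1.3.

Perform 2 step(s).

f(x) = e^x - x² - 2
f'(x) = e^x - 2x
x₀ = 1.3

Newton-Raphson formula: x_{n+1} = x_n - f(x_n)/f'(x_n)

Iteration 1:
  f(1.300000) = -0.020703
  f'(1.300000) = 1.069297
  x_1 = 1.300000 - (-0.020703)/1.069297 = 1.319362
Iteration 2:
  f(1.319362) = 0.000317
  f'(1.319362) = 1.102309
  x_2 = 1.319362 - 0.000317/1.102309 = 1.319074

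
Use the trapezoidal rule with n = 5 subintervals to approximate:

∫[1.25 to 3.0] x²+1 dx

f(x) = x²+1
a = 1.25, b = 3.0, n = 5
h = (b - a)/n = 0.350000

Trapezoidal rule: (h/2)[f(x₀) + 2f(x₁) + 2f(x₂) + ... + f(xₙ)]

x_0 = 1.2500, f(x_0) = 2.562500, coefficient = 1
x_1 = 1.6000, f(x_1) = 3.560000, coefficient = 2
x_2 = 1.9500, f(x_2) = 4.802500, coefficient = 2
x_3 = 2.3000, f(x_3) = 6.290000, coefficient = 2
x_4 = 2.6500, f(x_4) = 8.022500, coefficient = 2
x_5 = 3.0000, f(x_5) = 10.000000, coefficient = 1

I ≈ (0.350000/2) × 57.912500 = 10.134688
Exact value: 10.098958
Error: 0.035729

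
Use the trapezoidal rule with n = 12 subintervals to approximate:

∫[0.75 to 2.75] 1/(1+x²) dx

f(x) = 1/(1+x²)
a = 0.75, b = 2.75, n = 12
h = (b - a)/n = 0.166667

Trapezoidal rule: (h/2)[f(x₀) + 2f(x₁) + 2f(x₂) + ... + f(xₙ)]

x_0 = 0.7500, f(x_0) = 0.640000, coefficient = 1
x_1 = 0.9167, f(x_1) = 0.543396, coefficient = 2
x_2 = 1.0833, f(x_2) = 0.460064, coefficient = 2
x_3 = 1.2500, f(x_3) = 0.390244, coefficient = 2
x_4 = 1.4167, f(x_4) = 0.332564, coefficient = 2
x_5 = 1.5833, f(x_5) = 0.285149, coefficient = 2
x_6 = 1.7500, f(x_6) = 0.246154, coefficient = 2
x_7 = 1.9167, f(x_7) = 0.213967, coefficient = 2
x_8 = 2.0833, f(x_8) = 0.187256, coefficient = 2
x_9 = 2.2500, f(x_9) = 0.164948, coefficient = 2
x_10 = 2.4167, f(x_10) = 0.146193, coefficient = 2
x_11 = 2.5833, f(x_11) = 0.130317, coefficient = 2
x_12 = 2.7500, f(x_12) = 0.116788, coefficient = 1

I ≈ (0.166667/2) × 6.957291 = 0.579774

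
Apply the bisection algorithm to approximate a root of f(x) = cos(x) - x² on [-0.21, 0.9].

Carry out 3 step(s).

f(x) = cos(x) - x²
Initial interval: [-0.21, 0.9]

Iteration 1:
  c_1 = (-0.210000 + 0.900000)/2 = 0.345000
  f(c_1) = f(0.345000) = 0.822050
  f(a) × f(c) ≥ 0, new interval: [0.345000, 0.900000]
Iteration 2:
  c_2 = (0.345000 + 0.900000)/2 = 0.622500
  f(c_2) = f(0.622500) = 0.424917
  f(a) × f(c) ≥ 0, new interval: [0.622500, 0.900000]
Iteration 3:
  c_3 = (0.622500 + 0.900000)/2 = 0.761250
  f(c_3) = f(0.761250) = 0.144473
  f(a) × f(c) ≥ 0, new interval: [0.761250, 0.900000]

After 3 iteration(s), the approximation is c_3 = 0.761250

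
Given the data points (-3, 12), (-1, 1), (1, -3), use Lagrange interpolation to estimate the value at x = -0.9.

Lagrange interpolation formula:
P(x) = Σ yᵢ × Lᵢ(x)
where Lᵢ(x) = Π_{j≠i} (x - xⱼ)/(xᵢ - xⱼ)

L_0(-0.9) = (-0.9 - (-1))/(-3 - (-1)) × (-0.9 - 1)/(-3 - 1) = -0.023750
L_1(-0.9) = (-0.9 - (-3))/(-1 - (-3)) × (-0.9 - 1)/(-1 - 1) = 0.997500
L_2(-0.9) = (-0.9 - (-3))/(1 - (-3)) × (-0.9 - (-1))/(1 - (-1)) = 0.026250

P(-0.9) = 12×L_0(-0.9) + 1×L_1(-0.9) + (-3)×L_2(-0.9)
P(-0.9) = 0.633750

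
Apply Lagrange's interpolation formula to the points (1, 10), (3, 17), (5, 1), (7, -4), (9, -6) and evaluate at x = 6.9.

Lagrange interpolation formula:
P(x) = Σ yᵢ × Lᵢ(x)
where Lᵢ(x) = Π_{j≠i} (x - xⱼ)/(xᵢ - xⱼ)

L_0(6.9) = (6.9 - 3)/(1 - 3) × (6.9 - 5)/(1 - 5) × (6.9 - 7)/(1 - 7) × (6.9 - 9)/(1 - 9) = 0.004052
L_1(6.9) = (6.9 - 1)/(3 - 1) × (6.9 - 5)/(3 - 5) × (6.9 - 7)/(3 - 7) × (6.9 - 9)/(3 - 9) = -0.024522
L_2(6.9) = (6.9 - 1)/(5 - 1) × (6.9 - 3)/(5 - 3) × (6.9 - 7)/(5 - 7) × (6.9 - 9)/(5 - 9) = 0.075502
L_3(6.9) = (6.9 - 1)/(7 - 1) × (6.9 - 3)/(7 - 3) × (6.9 - 5)/(7 - 5) × (6.9 - 9)/(7 - 9) = 0.956353
L_4(6.9) = (6.9 - 1)/(9 - 1) × (6.9 - 3)/(9 - 3) × (6.9 - 5)/(9 - 5) × (6.9 - 7)/(9 - 7) = -0.011385

P(6.9) = 10×L_0(6.9) + 17×L_1(6.9) + 1×L_2(6.9) + (-4)×L_3(6.9) + (-6)×L_4(6.9)
P(6.9) = -4.057948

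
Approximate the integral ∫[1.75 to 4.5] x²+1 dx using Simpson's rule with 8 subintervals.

f(x) = x²+1
a = 1.75, b = 4.5, n = 8
h = (b - a)/n = 0.343750

Simpson's rule: (h/3)[f(x₀) + 4f(x₁) + 2f(x₂) + ... + f(xₙ)]

x_0 = 1.7500, f(x_0) = 4.062500, coefficient = 1
x_1 = 2.0938, f(x_1) = 5.383789, coefficient = 4
x_2 = 2.4375, f(x_2) = 6.941406, coefficient = 2
x_3 = 2.7812, f(x_3) = 8.735352, coefficient = 4
x_4 = 3.1250, f(x_4) = 10.765625, coefficient = 2
x_5 = 3.4688, f(x_5) = 13.032227, coefficient = 4
x_6 = 3.8125, f(x_6) = 15.535156, coefficient = 2
x_7 = 4.1562, f(x_7) = 18.274414, coefficient = 4
x_8 = 4.5000, f(x_8) = 21.250000, coefficient = 1

I ≈ (0.343750/3) × 273.500000 = 31.338542
Exact value: 31.338542
Error: 0.000000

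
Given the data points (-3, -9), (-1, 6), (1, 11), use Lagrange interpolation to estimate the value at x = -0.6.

Lagrange interpolation formula:
P(x) = Σ yᵢ × Lᵢ(x)
where Lᵢ(x) = Π_{j≠i} (x - xⱼ)/(xᵢ - xⱼ)

L_0(-0.6) = (-0.6 - (-1))/(-3 - (-1)) × (-0.6 - 1)/(-3 - 1) = -0.080000
L_1(-0.6) = (-0.6 - (-3))/(-1 - (-3)) × (-0.6 - 1)/(-1 - 1) = 0.960000
L_2(-0.6) = (-0.6 - (-3))/(1 - (-3)) × (-0.6 - (-1))/(1 - (-1)) = 0.120000

P(-0.6) = (-9)×L_0(-0.6) + 6×L_1(-0.6) + 11×L_2(-0.6)
P(-0.6) = 7.800000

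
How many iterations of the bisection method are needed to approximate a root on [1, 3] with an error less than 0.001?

We need (b-a)/2^n ≤ 0.001
(3 - 1)/2^n ≤ 0.001
2/2^n ≤ 0.001
2^n ≥ 2000
n ≥ log₂(2000) = 10.97
n ≥ 11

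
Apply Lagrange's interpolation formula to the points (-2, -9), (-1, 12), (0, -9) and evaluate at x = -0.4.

Lagrange interpolation formula:
P(x) = Σ yᵢ × Lᵢ(x)
where Lᵢ(x) = Π_{j≠i} (x - xⱼ)/(xᵢ - xⱼ)

L_0(-0.4) = (-0.4 - (-1))/(-2 - (-1)) × (-0.4 - 0)/(-2 - 0) = -0.120000
L_1(-0.4) = (-0.4 - (-2))/(-1 - (-2)) × (-0.4 - 0)/(-1 - 0) = 0.640000
L_2(-0.4) = (-0.4 - (-2))/(0 - (-2)) × (-0.4 - (-1))/(0 - (-1)) = 0.480000

P(-0.4) = (-9)×L_0(-0.4) + 12×L_1(-0.4) + (-9)×L_2(-0.4)
P(-0.4) = 4.440000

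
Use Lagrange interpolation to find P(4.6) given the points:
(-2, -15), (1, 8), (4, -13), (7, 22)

Lagrange interpolation formula:
P(x) = Σ yᵢ × Lᵢ(x)
where Lᵢ(x) = Π_{j≠i} (x - xⱼ)/(xᵢ - xⱼ)

L_0(4.6) = (4.6 - 1)/(-2 - 1) × (4.6 - 4)/(-2 - 4) × (4.6 - 7)/(-2 - 7) = 0.032000
L_1(4.6) = (4.6 - (-2))/(1 - (-2)) × (4.6 - 4)/(1 - 4) × (4.6 - 7)/(1 - 7) = -0.176000
L_2(4.6) = (4.6 - (-2))/(4 - (-2)) × (4.6 - 1)/(4 - 1) × (4.6 - 7)/(4 - 7) = 1.056000
L_3(4.6) = (4.6 - (-2))/(7 - (-2)) × (4.6 - 1)/(7 - 1) × (4.6 - 4)/(7 - 4) = 0.088000

P(4.6) = (-15)×L_0(4.6) + 8×L_1(4.6) + (-13)×L_2(4.6) + 22×L_3(4.6)
P(4.6) = -13.680000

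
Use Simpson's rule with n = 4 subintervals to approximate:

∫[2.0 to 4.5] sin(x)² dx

f(x) = sin(x)²
a = 2.0, b = 4.5, n = 4
h = (b - a)/n = 0.625000

Simpson's rule: (h/3)[f(x₀) + 4f(x₁) + 2f(x₂) + ... + f(xₙ)]

x_0 = 2.0000, f(x_0) = 0.826822, coefficient = 1
x_1 = 2.6250, f(x_1) = 0.243957, coefficient = 4
x_2 = 3.2500, f(x_2) = 0.011706, coefficient = 2
x_3 = 3.8750, f(x_3) = 0.448103, coefficient = 4
x_4 = 4.5000, f(x_4) = 0.955565, coefficient = 1

I ≈ (0.625000/3) × 4.574040 = 0.952925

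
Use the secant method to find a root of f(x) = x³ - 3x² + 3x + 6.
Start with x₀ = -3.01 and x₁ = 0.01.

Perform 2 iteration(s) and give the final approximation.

f(x) = x³ - 3x² + 3x + 6
x₀ = -3.01, x₁ = 0.01

Secant formula: x_{n+1} = x_n - f(x_n)(x_n - x_{n-1})/(f(x_n) - f(x_{n-1}))

Iteration 1:
  f(-3.010000) = -57.481201
  f(0.010000) = 6.029701
  x_2 = 0.010000 - 6.029701×(0.010000 - (-3.010000))/(6.029701 - (-57.481201))
       = -0.276718
Iteration 2:
  f(0.010000) = 6.029701
  f(-0.276718) = 4.918940
  x_3 = -0.276718 - 4.918940×(-0.276718 - 0.010000)/(4.918940 - 6.029701)
       = -1.546430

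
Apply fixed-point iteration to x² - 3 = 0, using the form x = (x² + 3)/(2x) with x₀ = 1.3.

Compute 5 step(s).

Equation: x² - 3 = 0
Fixed-point form: x = (x² + 3)/(2x)
x₀ = 1.3

x_1 = g(1.300000) = 1.803846
x_2 = g(1.803846) = 1.733480
x_3 = g(1.733480) = 1.732051
x_4 = g(1.732051) = 1.732051
x_5 = g(1.732051) = 1.732051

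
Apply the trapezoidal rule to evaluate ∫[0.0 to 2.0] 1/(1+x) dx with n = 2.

f(x) = 1/(1+x)
a = 0.0, b = 2.0, n = 2
h = (b - a)/n = 1.000000

Trapezoidal rule: (h/2)[f(x₀) + 2f(x₁) + 2f(x₂) + ... + f(xₙ)]

x_0 = 0.0000, f(x_0) = 1.000000, coefficient = 1
x_1 = 1.0000, f(x_1) = 0.500000, coefficient = 2
x_2 = 2.0000, f(x_2) = 0.333333, coefficient = 1

I ≈ (1.000000/2) × 2.333333 = 1.166667
Exact value: 1.098612
Error: 0.068054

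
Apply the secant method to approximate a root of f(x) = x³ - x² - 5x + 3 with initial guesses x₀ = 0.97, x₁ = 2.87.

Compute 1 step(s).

f(x) = x³ - x² - 5x + 3
x₀ = 0.97, x₁ = 2.87

Secant formula: x_{n+1} = x_n - f(x_n)(x_n - x_{n-1})/(f(x_n) - f(x_{n-1}))

Iteration 1:
  f(0.970000) = -1.878227
  f(2.870000) = 4.053003
  x_2 = 2.870000 - 4.053003×(2.870000 - 0.970000)/(4.053003 - (-1.878227))
       = 1.571668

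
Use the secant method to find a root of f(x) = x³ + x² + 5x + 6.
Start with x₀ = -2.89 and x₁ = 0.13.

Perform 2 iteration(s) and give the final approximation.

f(x) = x³ + x² + 5x + 6
x₀ = -2.89, x₁ = 0.13

Secant formula: x_{n+1} = x_n - f(x_n)(x_n - x_{n-1})/(f(x_n) - f(x_{n-1}))

Iteration 1:
  f(-2.890000) = -24.235469
  f(0.130000) = 6.669097
  x_2 = 0.130000 - 6.669097×(0.130000 - (-2.890000))/(6.669097 - (-24.235469))
       = -0.521705
Iteration 2:
  f(0.130000) = 6.669097
  f(-0.521705) = 3.521654
  x_3 = -0.521705 - 3.521654×(-0.521705 - 0.130000)/(3.521654 - 6.669097)
       = -1.250894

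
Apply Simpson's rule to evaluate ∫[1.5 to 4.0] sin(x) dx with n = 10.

f(x) = sin(x)
a = 1.5, b = 4.0, n = 10
h = (b - a)/n = 0.250000

Simpson's rule: (h/3)[f(x₀) + 4f(x₁) + 2f(x₂) + ... + f(xₙ)]

x_0 = 1.5000, f(x_0) = 0.997495, coefficient = 1
x_1 = 1.7500, f(x_1) = 0.983986, coefficient = 4
x_2 = 2.0000, f(x_2) = 0.909297, coefficient = 2
x_3 = 2.2500, f(x_3) = 0.778073, coefficient = 4
x_4 = 2.5000, f(x_4) = 0.598472, coefficient = 2
x_5 = 2.7500, f(x_5) = 0.381661, coefficient = 4
x_6 = 3.0000, f(x_6) = 0.141120, coefficient = 2
x_7 = 3.2500, f(x_7) = -0.108195, coefficient = 4
x_8 = 3.5000, f(x_8) = -0.350783, coefficient = 2
x_9 = 3.7500, f(x_9) = -0.571561, coefficient = 4
x_10 = 4.0000, f(x_10) = -0.756802, coefficient = 1

I ≈ (0.250000/3) × 8.692760 = 0.724397
Exact value: 0.724381
Error: 0.000016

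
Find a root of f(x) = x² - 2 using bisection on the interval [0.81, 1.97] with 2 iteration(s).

f(x) = x² - 2
Initial interval: [0.81, 1.97]

Iteration 1:
  c_1 = (0.810000 + 1.970000)/2 = 1.390000
  f(c_1) = f(1.390000) = -0.067900
  f(a) × f(c) ≥ 0, new interval: [1.390000, 1.970000]
Iteration 2:
  c_2 = (1.390000 + 1.970000)/2 = 1.680000
  f(c_2) = f(1.680000) = 0.822400
  f(a) × f(c) < 0, new interval: [1.390000, 1.680000]

After 2 iteration(s), the approximation is c_2 = 1.680000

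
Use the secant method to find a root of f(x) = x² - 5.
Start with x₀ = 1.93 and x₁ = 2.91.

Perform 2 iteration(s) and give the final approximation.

f(x) = x² - 5
x₀ = 1.93, x₁ = 2.91

Secant formula: x_{n+1} = x_n - f(x_n)(x_n - x_{n-1})/(f(x_n) - f(x_{n-1}))

Iteration 1:
  f(1.930000) = -1.275100
  f(2.910000) = 3.468100
  x_2 = 2.910000 - 3.468100×(2.910000 - 1.930000)/(3.468100 - (-1.275100))
       = 2.193450
Iteration 2:
  f(2.910000) = 3.468100
  f(2.193450) = -0.188775
  x_3 = 2.193450 - (-0.188775)×(2.193450 - 2.910000)/(-0.188775 - 3.468100)
       = 2.230440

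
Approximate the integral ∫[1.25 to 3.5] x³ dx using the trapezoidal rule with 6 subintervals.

f(x) = x³
a = 1.25, b = 3.5, n = 6
h = (b - a)/n = 0.375000

Trapezoidal rule: (h/2)[f(x₀) + 2f(x₁) + 2f(x₂) + ... + f(xₙ)]

x_0 = 1.2500, f(x_0) = 1.953125, coefficient = 1
x_1 = 1.6250, f(x_1) = 4.291016, coefficient = 2
x_2 = 2.0000, f(x_2) = 8.000000, coefficient = 2
x_3 = 2.3750, f(x_3) = 13.396484, coefficient = 2
x_4 = 2.7500, f(x_4) = 20.796875, coefficient = 2
x_5 = 3.1250, f(x_5) = 30.517578, coefficient = 2
x_6 = 3.5000, f(x_6) = 42.875000, coefficient = 1

I ≈ (0.375000/2) × 198.832031 = 37.281006
Exact value: 36.905273
Error: 0.375732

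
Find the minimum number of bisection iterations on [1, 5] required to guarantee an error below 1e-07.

We need (b-a)/2^n ≤ 1e-07
(5 - 1)/2^n ≤ 1e-07
4/2^n ≤ 1e-07
2^n ≥ 40000000
n ≥ log₂(40000000) = 25.25
n ≥ 26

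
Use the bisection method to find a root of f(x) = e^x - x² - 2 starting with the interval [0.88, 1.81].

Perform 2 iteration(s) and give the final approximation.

f(x) = e^x - x² - 2
Initial interval: [0.88, 1.81]

Iteration 1:
  c_1 = (0.880000 + 1.810000)/2 = 1.345000
  f(c_1) = f(1.345000) = 0.029162
  f(a) × f(c) < 0, new interval: [0.880000, 1.345000]
Iteration 2:
  c_2 = (0.880000 + 1.345000)/2 = 1.112500
  f(c_2) = f(1.112500) = -0.195702
  f(a) × f(c) ≥ 0, new interval: [1.112500, 1.345000]

After 2 iteration(s), the approximation is c_2 = 1.112500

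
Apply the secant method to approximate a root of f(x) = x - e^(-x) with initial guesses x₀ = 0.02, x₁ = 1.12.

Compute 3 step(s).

f(x) = x - e^(-x)
x₀ = 0.02, x₁ = 1.12

Secant formula: x_{n+1} = x_n - f(x_n)(x_n - x_{n-1})/(f(x_n) - f(x_{n-1}))

Iteration 1:
  f(0.020000) = -0.960199
  f(1.120000) = 0.793720
  x_2 = 1.120000 - 0.793720×(1.120000 - 0.020000)/(0.793720 - (-0.960199))
       = 0.622205
Iteration 2:
  f(1.120000) = 0.793720
  f(0.622205) = 0.085445
  x_3 = 0.622205 - 0.085445×(0.622205 - 1.120000)/(0.085445 - 0.793720)
       = 0.562152
Iteration 3:
  f(0.622205) = 0.085445
  f(0.562152) = -0.007830
  x_4 = 0.562152 - (-0.007830)×(0.562152 - 0.622205)/(-0.007830 - 0.085445)
       = 0.567193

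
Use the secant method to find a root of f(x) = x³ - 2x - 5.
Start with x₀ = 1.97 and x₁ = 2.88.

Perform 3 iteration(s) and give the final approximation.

f(x) = x³ - 2x - 5
x₀ = 1.97, x₁ = 2.88

Secant formula: x_{n+1} = x_n - f(x_n)(x_n - x_{n-1})/(f(x_n) - f(x_{n-1}))

Iteration 1:
  f(1.970000) = -1.294627
  f(2.880000) = 13.127872
  x_2 = 2.880000 - 13.127872×(2.880000 - 1.970000)/(13.127872 - (-1.294627))
       = 2.051686
Iteration 2:
  f(2.880000) = 13.127872
  f(2.051686) = -0.466977
  x_3 = 2.051686 - (-0.466977)×(2.051686 - 2.880000)/(-0.466977 - 13.127872)
       = 2.080138
Iteration 3:
  f(2.051686) = -0.466977
  f(2.080138) = -0.159574
  x_4 = 2.080138 - (-0.159574)×(2.080138 - 2.051686)/(-0.159574 - (-0.466977))
       = 2.094908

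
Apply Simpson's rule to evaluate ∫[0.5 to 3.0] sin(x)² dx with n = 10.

f(x) = sin(x)²
a = 0.5, b = 3.0, n = 10
h = (b - a)/n = 0.250000

Simpson's rule: (h/3)[f(x₀) + 4f(x₁) + 2f(x₂) + ... + f(xₙ)]

x_0 = 0.5000, f(x_0) = 0.229849, coefficient = 1
x_1 = 0.7500, f(x_1) = 0.464631, coefficient = 4
x_2 = 1.0000, f(x_2) = 0.708073, coefficient = 2
x_3 = 1.2500, f(x_3) = 0.900572, coefficient = 4
x_4 = 1.5000, f(x_4) = 0.994996, coefficient = 2
x_5 = 1.7500, f(x_5) = 0.968228, coefficient = 4
x_6 = 2.0000, f(x_6) = 0.826822, coefficient = 2
x_7 = 2.2500, f(x_7) = 0.605398, coefficient = 4
x_8 = 2.5000, f(x_8) = 0.358169, coefficient = 2
x_9 = 2.7500, f(x_9) = 0.145665, coefficient = 4
x_10 = 3.0000, f(x_10) = 0.019915, coefficient = 1

I ≈ (0.250000/3) × 18.363863 = 1.530322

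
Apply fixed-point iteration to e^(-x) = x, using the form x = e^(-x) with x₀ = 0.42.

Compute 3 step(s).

Equation: e^(-x) = x
Fixed-point form: x = e^(-x)
x₀ = 0.42

x_1 = g(0.420000) = 0.657047
x_2 = g(0.657047) = 0.518380
x_3 = g(0.518380) = 0.595484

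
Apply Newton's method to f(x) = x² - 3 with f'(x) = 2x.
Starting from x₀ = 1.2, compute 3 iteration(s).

f(x) = x² - 3
f'(x) = 2x
x₀ = 1.2

Newton-Raphson formula: x_{n+1} = x_n - f(x_n)/f'(x_n)

Iteration 1:
  f(1.200000) = -1.560000
  f'(1.200000) = 2.400000
  x_1 = 1.200000 - (-1.560000)/2.400000 = 1.850000
Iteration 2:
  f(1.850000) = 0.422500
  f'(1.850000) = 3.700000
  x_2 = 1.850000 - 0.422500/3.700000 = 1.735811
Iteration 3:
  f(1.735811) = 0.013039
  f'(1.735811) = 3.471622
  x_3 = 1.735811 - 0.013039/3.471622 = 1.732055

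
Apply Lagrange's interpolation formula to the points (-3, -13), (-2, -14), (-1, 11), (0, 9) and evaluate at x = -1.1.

Lagrange interpolation formula:
P(x) = Σ yᵢ × Lᵢ(x)
where Lᵢ(x) = Π_{j≠i} (x - xⱼ)/(xᵢ - xⱼ)

L_0(-1.1) = (-1.1 - (-2))/(-3 - (-2)) × (-1.1 - (-1))/(-3 - (-1)) × (-1.1 - 0)/(-3 - 0) = -0.016500
L_1(-1.1) = (-1.1 - (-3))/(-2 - (-3)) × (-1.1 - (-1))/(-2 - (-1)) × (-1.1 - 0)/(-2 - 0) = 0.104500
L_2(-1.1) = (-1.1 - (-3))/(-1 - (-3)) × (-1.1 - (-2))/(-1 - (-2)) × (-1.1 - 0)/(-1 - 0) = 0.940500
L_3(-1.1) = (-1.1 - (-3))/(0 - (-3)) × (-1.1 - (-2))/(0 - (-2)) × (-1.1 - (-1))/(0 - (-1)) = -0.028500

P(-1.1) = (-13)×L_0(-1.1) + (-14)×L_1(-1.1) + 11×L_2(-1.1) + 9×L_3(-1.1)
P(-1.1) = 8.840500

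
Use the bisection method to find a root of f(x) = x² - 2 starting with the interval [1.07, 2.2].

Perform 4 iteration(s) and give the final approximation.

f(x) = x² - 2
Initial interval: [1.07, 2.2]

Iteration 1:
  c_1 = (1.070000 + 2.200000)/2 = 1.635000
  f(c_1) = f(1.635000) = 0.673225
  f(a) × f(c) < 0, new interval: [1.070000, 1.635000]
Iteration 2:
  c_2 = (1.070000 + 1.635000)/2 = 1.352500
  f(c_2) = f(1.352500) = -0.170744
  f(a) × f(c) ≥ 0, new interval: [1.352500, 1.635000]
Iteration 3:
  c_3 = (1.352500 + 1.635000)/2 = 1.493750
  f(c_3) = f(1.493750) = 0.231289
  f(a) × f(c) < 0, new interval: [1.352500, 1.493750]
Iteration 4:
  c_4 = (1.352500 + 1.493750)/2 = 1.423125
  f(c_4) = f(1.423125) = 0.025285
  f(a) × f(c) < 0, new interval: [1.352500, 1.423125]

After 4 iteration(s), the approximation is c_4 = 1.423125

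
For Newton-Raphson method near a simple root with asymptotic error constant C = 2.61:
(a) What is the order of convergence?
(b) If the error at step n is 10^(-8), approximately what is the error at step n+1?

(a) Newton-Raphson has quadratic (order 2) convergence near simple roots.
    This means |e_{n+1}| ≈ C|e_n|².

(b) With |e_n| = 10^(-8) and C = 2.61:
    |e_{n+1}| ≈ 2.61 × (10^(-8))² = 2.61 × 10^(-16)

(a) 2 (quadratic); (b) |e_{n+1}| ≈ 2.610e-16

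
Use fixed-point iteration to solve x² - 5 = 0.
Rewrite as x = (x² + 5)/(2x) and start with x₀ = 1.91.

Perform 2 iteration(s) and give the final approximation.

Equation: x² - 5 = 0
Fixed-point form: x = (x² + 5)/(2x)
x₀ = 1.91

x_1 = g(1.910000) = 2.263901
x_2 = g(2.263901) = 2.236239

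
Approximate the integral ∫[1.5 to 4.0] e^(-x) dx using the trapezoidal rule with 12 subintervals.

f(x) = e^(-x)
a = 1.5, b = 4.0, n = 12
h = (b - a)/n = 0.208333

Trapezoidal rule: (h/2)[f(x₀) + 2f(x₁) + 2f(x₂) + ... + f(xₙ)]

x_0 = 1.5000, f(x_0) = 0.223130, coefficient = 1
x_1 = 1.7083, f(x_1) = 0.181167, coefficient = 2
x_2 = 1.9167, f(x_2) = 0.147096, coefficient = 2
x_3 = 2.1250, f(x_3) = 0.119433, coefficient = 2
x_4 = 2.3333, f(x_4) = 0.096972, coefficient = 2
x_5 = 2.5417, f(x_5) = 0.078735, coefficient = 2
x_6 = 2.7500, f(x_6) = 0.063928, coefficient = 2
x_7 = 2.9583, f(x_7) = 0.051905, coefficient = 2
x_8 = 3.1667, f(x_8) = 0.042144, coefficient = 2
x_9 = 3.3750, f(x_9) = 0.034218, coefficient = 2
x_10 = 3.5833, f(x_10) = 0.027783, coefficient = 2
x_11 = 3.7917, f(x_11) = 0.022558, coefficient = 2
x_12 = 4.0000, f(x_12) = 0.018316, coefficient = 1

I ≈ (0.208333/2) × 1.973326 = 0.205555
Exact value: 0.204815
Error: 0.000740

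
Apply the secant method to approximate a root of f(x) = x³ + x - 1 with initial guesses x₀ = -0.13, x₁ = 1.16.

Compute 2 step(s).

f(x) = x³ + x - 1
x₀ = -0.13, x₁ = 1.16

Secant formula: x_{n+1} = x_n - f(x_n)(x_n - x_{n-1})/(f(x_n) - f(x_{n-1}))

Iteration 1:
  f(-0.130000) = -1.132197
  f(1.160000) = 1.720896
  x_2 = 1.160000 - 1.720896×(1.160000 - (-0.130000))/(1.720896 - (-1.132197))
       = 0.381913
Iteration 2:
  f(1.160000) = 1.720896
  f(0.381913) = -0.562383
  x_3 = 0.381913 - (-0.562383)×(0.381913 - 1.160000)/(-0.562383 - 1.720896)
       = 0.573559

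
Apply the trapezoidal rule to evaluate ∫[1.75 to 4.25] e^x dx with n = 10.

f(x) = e^x
a = 1.75, b = 4.25, n = 10
h = (b - a)/n = 0.250000

Trapezoidal rule: (h/2)[f(x₀) + 2f(x₁) + 2f(x₂) + ... + f(xₙ)]

x_0 = 1.7500, f(x_0) = 5.754603, coefficient = 1
x_1 = 2.0000, f(x_1) = 7.389056, coefficient = 2
x_2 = 2.2500, f(x_2) = 9.487736, coefficient = 2
x_3 = 2.5000, f(x_3) = 12.182494, coefficient = 2
x_4 = 2.7500, f(x_4) = 15.642632, coefficient = 2
x_5 = 3.0000, f(x_5) = 20.085537, coefficient = 2
x_6 = 3.2500, f(x_6) = 25.790340, coefficient = 2
x_7 = 3.5000, f(x_7) = 33.115452, coefficient = 2
x_8 = 3.7500, f(x_8) = 42.521082, coefficient = 2
x_9 = 4.0000, f(x_9) = 54.598150, coefficient = 2
x_10 = 4.2500, f(x_10) = 70.105412, coefficient = 1

I ≈ (0.250000/2) × 517.484972 = 64.685622
Exact value: 64.350810
Error: 0.334812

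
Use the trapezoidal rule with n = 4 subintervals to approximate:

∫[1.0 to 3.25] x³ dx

f(x) = x³
a = 1.0, b = 3.25, n = 4
h = (b - a)/n = 0.562500

Trapezoidal rule: (h/2)[f(x₀) + 2f(x₁) + 2f(x₂) + ... + f(xₙ)]

x_0 = 1.0000, f(x_0) = 1.000000, coefficient = 1
x_1 = 1.5625, f(x_1) = 3.814697, coefficient = 2
x_2 = 2.1250, f(x_2) = 9.595703, coefficient = 2
x_3 = 2.6875, f(x_3) = 19.410889, coefficient = 2
x_4 = 3.2500, f(x_4) = 34.328125, coefficient = 1

I ≈ (0.562500/2) × 100.970703 = 28.398010
Exact value: 27.641602
Error: 0.756409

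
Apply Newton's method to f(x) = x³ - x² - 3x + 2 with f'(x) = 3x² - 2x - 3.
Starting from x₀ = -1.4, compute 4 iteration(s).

f(x) = x³ - x² - 3x + 2
f'(x) = 3x² - 2x - 3
x₀ = -1.4

Newton-Raphson formula: x_{n+1} = x_n - f(x_n)/f'(x_n)

Iteration 1:
  f(-1.400000) = 1.496000
  f'(-1.400000) = 5.680000
  x_1 = -1.400000 - 1.496000/5.680000 = -1.663380
Iteration 2:
  f(-1.663380) = -0.378990
  f'(-1.663380) = 8.627262
  x_2 = -1.663380 - (-0.378990)/8.627262 = -1.619451
Iteration 3:
  f(-1.619451) = -0.011475
  f'(-1.619451) = 8.106766
  x_3 = -1.619451 - (-0.011475)/8.106766 = -1.618035
Iteration 4:
  f(-1.618035) = -0.000012
  f'(-1.618035) = 8.090187
  x_4 = -1.618035 - (-0.000012)/8.090187 = -1.618034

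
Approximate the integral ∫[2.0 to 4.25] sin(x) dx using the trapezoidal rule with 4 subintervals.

f(x) = sin(x)
a = 2.0, b = 4.25, n = 4
h = (b - a)/n = 0.562500

Trapezoidal rule: (h/2)[f(x₀) + 2f(x₁) + 2f(x₂) + ... + f(xₙ)]

x_0 = 2.0000, f(x_0) = 0.909297, coefficient = 1
x_1 = 2.5625, f(x_1) = 0.547265, coefficient = 2
x_2 = 3.1250, f(x_2) = 0.016592, coefficient = 2
x_3 = 3.6875, f(x_3) = -0.519194, coefficient = 2
x_4 = 4.2500, f(x_4) = -0.894989, coefficient = 1

I ≈ (0.562500/2) × 0.103634 = 0.029147
Exact value: 0.029941
Error: 0.000794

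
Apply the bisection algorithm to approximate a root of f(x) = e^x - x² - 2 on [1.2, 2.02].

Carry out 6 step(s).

f(x) = e^x - x² - 2
Initial interval: [1.2, 2.02]

Iteration 1:
  c_1 = (1.200000 + 2.020000)/2 = 1.610000
  f(c_1) = f(1.610000) = 0.410711
  f(a) × f(c) < 0, new interval: [1.200000, 1.610000]
Iteration 2:
  c_2 = (1.200000 + 1.610000)/2 = 1.405000
  f(c_2) = f(1.405000) = 0.101502
  f(a) × f(c) < 0, new interval: [1.200000, 1.405000]
Iteration 3:
  c_3 = (1.200000 + 1.405000)/2 = 1.302500
  f(c_3) = f(1.302500) = -0.018025
  f(a) × f(c) ≥ 0, new interval: [1.302500, 1.405000]
Iteration 4:
  c_4 = (1.302500 + 1.405000)/2 = 1.353750
  f(c_4) = f(1.353750) = 0.039279
  f(a) × f(c) < 0, new interval: [1.302500, 1.353750]
Iteration 5:
  c_5 = (1.302500 + 1.353750)/2 = 1.328125
  f(c_5) = f(1.328125) = 0.010045
  f(a) × f(c) < 0, new interval: [1.302500, 1.328125]
Iteration 6:
  c_6 = (1.302500 + 1.328125)/2 = 1.315312
  f(c_6) = f(1.315312) = -0.004132
  f(a) × f(c) ≥ 0, new interval: [1.315312, 1.328125]

After 6 iteration(s), the approximation is c_6 = 1.315312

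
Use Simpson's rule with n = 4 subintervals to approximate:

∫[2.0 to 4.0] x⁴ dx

f(x) = x⁴
a = 2.0, b = 4.0, n = 4
h = (b - a)/n = 0.500000

Simpson's rule: (h/3)[f(x₀) + 4f(x₁) + 2f(x₂) + ... + f(xₙ)]

x_0 = 2.0000, f(x_0) = 16.000000, coefficient = 1
x_1 = 2.5000, f(x_1) = 39.062500, coefficient = 4
x_2 = 3.0000, f(x_2) = 81.000000, coefficient = 2
x_3 = 3.5000, f(x_3) = 150.062500, coefficient = 4
x_4 = 4.0000, f(x_4) = 256.000000, coefficient = 1

I ≈ (0.500000/3) × 1190.500000 = 198.416667
Exact value: 198.400000
Error: 0.016667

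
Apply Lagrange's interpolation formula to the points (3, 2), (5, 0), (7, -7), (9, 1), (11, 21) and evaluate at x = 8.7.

Lagrange interpolation formula:
P(x) = Σ yᵢ × Lᵢ(x)
where Lᵢ(x) = Π_{j≠i} (x - xⱼ)/(xᵢ - xⱼ)

L_0(8.7) = (8.7 - 5)/(3 - 5) × (8.7 - 7)/(3 - 7) × (8.7 - 9)/(3 - 9) × (8.7 - 11)/(3 - 11) = 0.011302
L_1(8.7) = (8.7 - 3)/(5 - 3) × (8.7 - 7)/(5 - 7) × (8.7 - 9)/(5 - 9) × (8.7 - 11)/(5 - 11) = -0.069647
L_2(8.7) = (8.7 - 3)/(7 - 3) × (8.7 - 5)/(7 - 5) × (8.7 - 9)/(7 - 9) × (8.7 - 11)/(7 - 11) = 0.227377
L_3(8.7) = (8.7 - 3)/(9 - 3) × (8.7 - 5)/(9 - 5) × (8.7 - 7)/(9 - 7) × (8.7 - 11)/(9 - 11) = 0.858978
L_4(8.7) = (8.7 - 3)/(11 - 3) × (8.7 - 5)/(11 - 5) × (8.7 - 7)/(11 - 7) × (8.7 - 9)/(11 - 9) = -0.028010

P(8.7) = 2×L_0(8.7) + 0×L_1(8.7) + (-7)×L_2(8.7) + 1×L_3(8.7) + 21×L_4(8.7)
P(8.7) = -1.298266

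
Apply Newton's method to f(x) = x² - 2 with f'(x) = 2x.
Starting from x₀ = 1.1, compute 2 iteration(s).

f(x) = x² - 2
f'(x) = 2x
x₀ = 1.1

Newton-Raphson formula: x_{n+1} = x_n - f(x_n)/f'(x_n)

Iteration 1:
  f(1.100000) = -0.790000
  f'(1.100000) = 2.200000
  x_1 = 1.100000 - (-0.790000)/2.200000 = 1.459091
Iteration 2:
  f(1.459091) = 0.128946
  f'(1.459091) = 2.918182
  x_2 = 1.459091 - 0.128946/2.918182 = 1.414904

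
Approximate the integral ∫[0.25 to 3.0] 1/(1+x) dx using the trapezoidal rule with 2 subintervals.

f(x) = 1/(1+x)
a = 0.25, b = 3.0, n = 2
h = (b - a)/n = 1.375000

Trapezoidal rule: (h/2)[f(x₀) + 2f(x₁) + 2f(x₂) + ... + f(xₙ)]

x_0 = 0.2500, f(x_0) = 0.800000, coefficient = 1
x_1 = 1.6250, f(x_1) = 0.380952, coefficient = 2
x_2 = 3.0000, f(x_2) = 0.250000, coefficient = 1

I ≈ (1.375000/2) × 1.811905 = 1.245685
Exact value: 1.163151
Error: 0.082534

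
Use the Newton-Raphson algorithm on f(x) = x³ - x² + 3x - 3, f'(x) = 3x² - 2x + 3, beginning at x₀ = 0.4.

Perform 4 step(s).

f(x) = x³ - x² + 3x - 3
f'(x) = 3x² - 2x + 3
x₀ = 0.4

Newton-Raphson formula: x_{n+1} = x_n - f(x_n)/f'(x_n)

Iteration 1:
  f(0.400000) = -1.896000
  f'(0.400000) = 2.680000
  x_1 = 0.400000 - (-1.896000)/2.680000 = 1.107463
Iteration 2:
  f(1.107463) = 0.454188
  f'(1.107463) = 4.464495
  x_2 = 1.107463 - 0.454188/4.464495 = 1.005729
Iteration 3:
  f(1.005729) = 0.022983
  f'(1.005729) = 4.023016
  x_3 = 1.005729 - 0.022983/4.023016 = 1.000016
Iteration 4:
  f(1.000016) = 0.000066
  f'(1.000016) = 4.000066
  x_4 = 1.000016 - 0.000066/4.000066 = 1.000000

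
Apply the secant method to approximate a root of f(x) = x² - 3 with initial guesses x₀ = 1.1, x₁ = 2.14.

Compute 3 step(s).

f(x) = x² - 3
x₀ = 1.1, x₁ = 2.14

Secant formula: x_{n+1} = x_n - f(x_n)(x_n - x_{n-1})/(f(x_n) - f(x_{n-1}))

Iteration 1:
  f(1.100000) = -1.790000
  f(2.140000) = 1.579600
  x_2 = 2.140000 - 1.579600×(2.140000 - 1.100000)/(1.579600 - (-1.790000))
       = 1.652469
Iteration 2:
  f(2.140000) = 1.579600
  f(1.652469) = -0.269346
  x_3 = 1.652469 - (-0.269346)×(1.652469 - 2.140000)/(-0.269346 - 1.579600)
       = 1.723490
Iteration 3:
  f(1.652469) = -0.269346
  f(1.723490) = -0.029581
  x_4 = 1.723490 - (-0.029581)×(1.723490 - 1.652469)/(-0.029581 - (-0.269346))
       = 1.732253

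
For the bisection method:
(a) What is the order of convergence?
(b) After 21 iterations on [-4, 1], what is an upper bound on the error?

(a) Bisection has linear (order 1) convergence; the error is halved each step.

(b) Error bound = (b-a)/2^n = (1 - (-4))/2^{21}
    = 5/2^{21}

(a) 1 (linear); (b) error ≤ 2.38e-06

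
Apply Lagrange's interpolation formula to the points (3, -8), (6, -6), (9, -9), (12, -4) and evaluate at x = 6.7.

Lagrange interpolation formula:
P(x) = Σ yᵢ × Lᵢ(x)
where Lᵢ(x) = Π_{j≠i} (x - xⱼ)/(xᵢ - xⱼ)

L_0(6.7) = (6.7 - 6)/(3 - 6) × (6.7 - 9)/(3 - 9) × (6.7 - 12)/(3 - 12) = -0.052673
L_1(6.7) = (6.7 - 3)/(6 - 3) × (6.7 - 9)/(6 - 9) × (6.7 - 12)/(6 - 12) = 0.835241
L_2(6.7) = (6.7 - 3)/(9 - 3) × (6.7 - 6)/(9 - 6) × (6.7 - 12)/(9 - 12) = 0.254204
L_3(6.7) = (6.7 - 3)/(12 - 3) × (6.7 - 6)/(12 - 6) × (6.7 - 9)/(12 - 9) = -0.036772

P(6.7) = (-8)×L_0(6.7) + (-6)×L_1(6.7) + (-9)×L_2(6.7) + (-4)×L_3(6.7)
P(6.7) = -6.730809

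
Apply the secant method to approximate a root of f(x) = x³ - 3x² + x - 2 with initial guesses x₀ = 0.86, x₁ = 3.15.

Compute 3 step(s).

f(x) = x³ - 3x² + x - 2
x₀ = 0.86, x₁ = 3.15

Secant formula: x_{n+1} = x_n - f(x_n)(x_n - x_{n-1})/(f(x_n) - f(x_{n-1}))

Iteration 1:
  f(0.860000) = -2.722744
  f(3.150000) = 2.638375
  x_2 = 3.150000 - 2.638375×(3.150000 - 0.860000)/(2.638375 - (-2.722744))
       = 2.023019
Iteration 2:
  f(3.150000) = 2.638375
  f(2.023019) = -3.975379
  x_3 = 2.023019 - (-3.975379)×(2.023019 - 3.150000)/(-3.975379 - 2.638375)
       = 2.700422
Iteration 3:
  f(2.023019) = -3.975379
  f(2.700422) = -1.484184
  x_4 = 2.700422 - (-1.484184)×(2.700422 - 2.023019)/(-1.484184 - (-3.975379))
       = 3.104000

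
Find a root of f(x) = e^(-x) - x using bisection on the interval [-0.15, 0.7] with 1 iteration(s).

f(x) = e^(-x) - x
Initial interval: [-0.15, 0.7]

Iteration 1:
  c_1 = (-0.150000 + 0.700000)/2 = 0.275000
  f(c_1) = f(0.275000) = 0.484572
  f(a) × f(c) ≥ 0, new interval: [0.275000, 0.700000]

After 1 iteration(s), the approximation is c_1 = 0.275000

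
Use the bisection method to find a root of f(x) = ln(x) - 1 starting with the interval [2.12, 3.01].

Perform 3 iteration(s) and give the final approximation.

f(x) = ln(x) - 1
Initial interval: [2.12, 3.01]

Iteration 1:
  c_1 = (2.120000 + 3.010000)/2 = 2.565000
  f(c_1) = f(2.565000) = -0.058042
  f(a) × f(c) ≥ 0, new interval: [2.565000, 3.010000]
Iteration 2:
  c_2 = (2.565000 + 3.010000)/2 = 2.787500
  f(c_2) = f(2.787500) = 0.025145
  f(a) × f(c) < 0, new interval: [2.565000, 2.787500]
Iteration 3:
  c_3 = (2.565000 + 2.787500)/2 = 2.676250
  f(c_3) = f(2.676250) = -0.015583
  f(a) × f(c) ≥ 0, new interval: [2.676250, 2.787500]

After 3 iteration(s), the approximation is c_3 = 2.676250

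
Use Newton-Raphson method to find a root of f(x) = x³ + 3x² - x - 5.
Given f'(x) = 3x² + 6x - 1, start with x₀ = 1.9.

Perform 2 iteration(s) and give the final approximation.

f(x) = x³ + 3x² - x - 5
f'(x) = 3x² + 6x - 1
x₀ = 1.9

Newton-Raphson formula: x_{n+1} = x_n - f(x_n)/f'(x_n)

Iteration 1:
  f(1.900000) = 10.789000
  f'(1.900000) = 21.230000
  x_1 = 1.900000 - 10.789000/21.230000 = 1.391804
Iteration 2:
  f(1.391804) = 2.115641
  f'(1.391804) = 13.162180
  x_2 = 1.391804 - 2.115641/13.162180 = 1.231068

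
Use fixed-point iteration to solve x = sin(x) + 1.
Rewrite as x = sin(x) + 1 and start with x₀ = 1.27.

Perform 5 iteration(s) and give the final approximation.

Equation: x = sin(x) + 1
Fixed-point form: x = sin(x) + 1
x₀ = 1.27

x_1 = g(1.270000) = 1.955101
x_2 = g(1.955101) = 1.927059
x_3 = g(1.927059) = 1.937207
x_4 = g(1.937207) = 1.933619
x_5 = g(1.933619) = 1.934899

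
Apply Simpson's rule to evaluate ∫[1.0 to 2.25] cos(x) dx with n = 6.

f(x) = cos(x)
a = 1.0, b = 2.25, n = 6
h = (b - a)/n = 0.208333

Simpson's rule: (h/3)[f(x₀) + 4f(x₁) + 2f(x₂) + ... + f(xₙ)]

x_0 = 1.0000, f(x_0) = 0.540302, coefficient = 1
x_1 = 1.2083, f(x_1) = 0.354578, coefficient = 4
x_2 = 1.4167, f(x_2) = 0.153520, coefficient = 2
x_3 = 1.6250, f(x_3) = -0.054177, coefficient = 4
x_4 = 1.8333, f(x_4) = -0.259531, coefficient = 2
x_5 = 2.0417, f(x_5) = -0.453662, coefficient = 4
x_6 = 2.2500, f(x_6) = -0.628174, coefficient = 1

I ≈ (0.208333/3) × -0.912938 = -0.063398
Exact value: -0.063398
Error: 0.000001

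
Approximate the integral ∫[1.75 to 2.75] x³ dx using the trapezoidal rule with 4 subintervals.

f(x) = x³
a = 1.75, b = 2.75, n = 4
h = (b - a)/n = 0.250000

Trapezoidal rule: (h/2)[f(x₀) + 2f(x₁) + 2f(x₂) + ... + f(xₙ)]

x_0 = 1.7500, f(x_0) = 5.359375, coefficient = 1
x_1 = 2.0000, f(x_1) = 8.000000, coefficient = 2
x_2 = 2.2500, f(x_2) = 11.390625, coefficient = 2
x_3 = 2.5000, f(x_3) = 15.625000, coefficient = 2
x_4 = 2.7500, f(x_4) = 20.796875, coefficient = 1

I ≈ (0.250000/2) × 96.187500 = 12.023438
Exact value: 11.953125
Error: 0.070312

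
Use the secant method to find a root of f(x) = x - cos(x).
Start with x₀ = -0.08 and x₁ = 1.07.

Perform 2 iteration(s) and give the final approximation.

f(x) = x - cos(x)
x₀ = -0.08, x₁ = 1.07

Secant formula: x_{n+1} = x_n - f(x_n)(x_n - x_{n-1})/(f(x_n) - f(x_{n-1}))

Iteration 1:
  f(-0.080000) = -1.076802
  f(1.070000) = 0.589876
  x_2 = 1.070000 - 0.589876×(1.070000 - (-0.080000))/(0.589876 - (-1.076802))
       = 0.662988
Iteration 2:
  f(1.070000) = 0.589876
  f(0.662988) = -0.125168
  x_3 = 0.662988 - (-0.125168)×(0.662988 - 1.070000)/(-0.125168 - 0.589876)
       = 0.734236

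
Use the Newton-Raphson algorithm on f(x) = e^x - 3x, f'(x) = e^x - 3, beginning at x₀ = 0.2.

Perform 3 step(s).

f(x) = e^x - 3x
f'(x) = e^x - 3
x₀ = 0.2

Newton-Raphson formula: x_{n+1} = x_n - f(x_n)/f'(x_n)

Iteration 1:
  f(0.200000) = 0.621403
  f'(0.200000) = -1.778597
  x_1 = 0.200000 - 0.621403/(-1.778597) = 0.549378
Iteration 2:
  f(0.549378) = 0.084041
  f'(0.549378) = -1.267825
  x_2 = 0.549378 - 0.084041/(-1.267825) = 0.615666
Iteration 3:
  f(0.615666) = 0.003891
  f'(0.615666) = -1.149112
  x_3 = 0.615666 - 0.003891/(-1.149112) = 0.619052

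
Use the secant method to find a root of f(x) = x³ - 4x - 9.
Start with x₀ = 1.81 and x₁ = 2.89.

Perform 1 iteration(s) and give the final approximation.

f(x) = x³ - 4x - 9
x₀ = 1.81, x₁ = 2.89

Secant formula: x_{n+1} = x_n - f(x_n)(x_n - x_{n-1})/(f(x_n) - f(x_{n-1}))

Iteration 1:
  f(1.810000) = -10.310259
  f(2.890000) = 3.577569
  x_2 = 2.890000 - 3.577569×(2.890000 - 1.810000)/(3.577569 - (-10.310259))
       = 2.611787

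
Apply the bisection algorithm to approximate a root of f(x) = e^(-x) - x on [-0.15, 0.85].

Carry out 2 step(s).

f(x) = e^(-x) - x
Initial interval: [-0.15, 0.85]

Iteration 1:
  c_1 = (-0.150000 + 0.850000)/2 = 0.350000
  f(c_1) = f(0.350000) = 0.354688
  f(a) × f(c) ≥ 0, new interval: [0.350000, 0.850000]
Iteration 2:
  c_2 = (0.350000 + 0.850000)/2 = 0.600000
  f(c_2) = f(0.600000) = -0.051188
  f(a) × f(c) < 0, new interval: [0.350000, 0.600000]

After 2 iteration(s), the approximation is c_2 = 0.600000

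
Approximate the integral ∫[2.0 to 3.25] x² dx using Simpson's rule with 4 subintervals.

f(x) = x²
a = 2.0, b = 3.25, n = 4
h = (b - a)/n = 0.312500

Simpson's rule: (h/3)[f(x₀) + 4f(x₁) + 2f(x₂) + ... + f(xₙ)]

x_0 = 2.0000, f(x_0) = 4.000000, coefficient = 1
x_1 = 2.3125, f(x_1) = 5.347656, coefficient = 4
x_2 = 2.6250, f(x_2) = 6.890625, coefficient = 2
x_3 = 2.9375, f(x_3) = 8.628906, coefficient = 4
x_4 = 3.2500, f(x_4) = 10.562500, coefficient = 1

I ≈ (0.312500/3) × 84.250000 = 8.776042
Exact value: 8.776042
Error: 0.000000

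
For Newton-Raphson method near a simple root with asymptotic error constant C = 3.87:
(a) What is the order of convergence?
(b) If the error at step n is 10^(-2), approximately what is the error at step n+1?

(a) Newton-Raphson has quadratic (order 2) convergence near simple roots.
    This means |e_{n+1}| ≈ C|e_n|².

(b) With |e_n| = 10^(-2) and C = 3.87:
    |e_{n+1}| ≈ 3.87 × (10^(-2))² = 3.87 × 10^(-4)

(a) 2 (quadratic); (b) |e_{n+1}| ≈ 3.870e-04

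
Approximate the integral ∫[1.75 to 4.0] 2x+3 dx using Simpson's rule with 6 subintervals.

f(x) = 2x+3
a = 1.75, b = 4.0, n = 6
h = (b - a)/n = 0.375000

Simpson's rule: (h/3)[f(x₀) + 4f(x₁) + 2f(x₂) + ... + f(xₙ)]

x_0 = 1.7500, f(x_0) = 6.500000, coefficient = 1
x_1 = 2.1250, f(x_1) = 7.250000, coefficient = 4
x_2 = 2.5000, f(x_2) = 8.000000, coefficient = 2
x_3 = 2.8750, f(x_3) = 8.750000, coefficient = 4
x_4 = 3.2500, f(x_4) = 9.500000, coefficient = 2
x_5 = 3.6250, f(x_5) = 10.250000, coefficient = 4
x_6 = 4.0000, f(x_6) = 11.000000, coefficient = 1

I ≈ (0.375000/3) × 157.500000 = 19.687500
Exact value: 19.687500
Error: 0.000000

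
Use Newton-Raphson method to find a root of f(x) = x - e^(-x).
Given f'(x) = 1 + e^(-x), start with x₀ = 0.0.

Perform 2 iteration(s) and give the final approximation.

f(x) = x - e^(-x)
f'(x) = 1 + e^(-x)
x₀ = 0.0

Newton-Raphson formula: x_{n+1} = x_n - f(x_n)/f'(x_n)

Iteration 1:
  f(0.000000) = -1.000000
  f'(0.000000) = 2.000000
  x_1 = 0.000000 - (-1.000000)/2.000000 = 0.500000
Iteration 2:
  f(0.500000) = -0.106531
  f'(0.500000) = 1.606531
  x_2 = 0.500000 - (-0.106531)/1.606531 = 0.566311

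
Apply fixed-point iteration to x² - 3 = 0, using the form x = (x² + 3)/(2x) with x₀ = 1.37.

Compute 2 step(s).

Equation: x² - 3 = 0
Fixed-point form: x = (x² + 3)/(2x)
x₀ = 1.37

x_1 = g(1.370000) = 1.779891
x_2 = g(1.779891) = 1.732694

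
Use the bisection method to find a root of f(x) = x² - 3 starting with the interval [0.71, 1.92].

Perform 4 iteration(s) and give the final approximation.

f(x) = x² - 3
Initial interval: [0.71, 1.92]

Iteration 1:
  c_1 = (0.710000 + 1.920000)/2 = 1.315000
  f(c_1) = f(1.315000) = -1.270775
  f(a) × f(c) ≥ 0, new interval: [1.315000, 1.920000]
Iteration 2:
  c_2 = (1.315000 + 1.920000)/2 = 1.617500
  f(c_2) = f(1.617500) = -0.383694
  f(a) × f(c) ≥ 0, new interval: [1.617500, 1.920000]
Iteration 3:
  c_3 = (1.617500 + 1.920000)/2 = 1.768750
  f(c_3) = f(1.768750) = 0.128477
  f(a) × f(c) < 0, new interval: [1.617500, 1.768750]
Iteration 4:
  c_4 = (1.617500 + 1.768750)/2 = 1.693125
  f(c_4) = f(1.693125) = -0.133328
  f(a) × f(c) ≥ 0, new interval: [1.693125, 1.768750]

After 4 iteration(s), the approximation is c_4 = 1.693125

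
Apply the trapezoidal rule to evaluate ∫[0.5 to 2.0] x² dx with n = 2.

f(x) = x²
a = 0.5, b = 2.0, n = 2
h = (b - a)/n = 0.750000

Trapezoidal rule: (h/2)[f(x₀) + 2f(x₁) + 2f(x₂) + ... + f(xₙ)]

x_0 = 0.5000, f(x_0) = 0.250000, coefficient = 1
x_1 = 1.2500, f(x_1) = 1.562500, coefficient = 2
x_2 = 2.0000, f(x_2) = 4.000000, coefficient = 1

I ≈ (0.750000/2) × 7.375000 = 2.765625
Exact value: 2.625000
Error: 0.140625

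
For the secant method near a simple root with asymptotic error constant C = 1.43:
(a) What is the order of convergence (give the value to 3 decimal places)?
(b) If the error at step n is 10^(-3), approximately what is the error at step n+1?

(a) Secant method has superlinear convergence with order φ = (1+√5)/2 ≈ 1.618.
    This means |e_{n+1}| ≈ C|e_n|^1.618.

(b) With |e_n| = 10^(-3) and C = 1.43:
    |e_{n+1}| ≈ 1.43 × (10^(-3))^1.618 = 1.43 × 10^(-4.85)

(a) ≈ 1.618 (golden ratio); (b) |e_{n+1}| ≈ 2.001e-05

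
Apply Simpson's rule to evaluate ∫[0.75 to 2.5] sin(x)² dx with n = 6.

f(x) = sin(x)²
a = 0.75, b = 2.5, n = 6
h = (b - a)/n = 0.291667

Simpson's rule: (h/3)[f(x₀) + 4f(x₁) + 2f(x₂) + ... + f(xₙ)]

x_0 = 0.7500, f(x_0) = 0.464631, coefficient = 1
x_1 = 1.0417, f(x_1) = 0.745195, coefficient = 4
x_2 = 1.3333, f(x_2) = 0.944663, coefficient = 2
x_3 = 1.6250, f(x_3) = 0.997065, coefficient = 4
x_4 = 1.9167, f(x_4) = 0.885068, coefficient = 2
x_5 = 2.2083, f(x_5) = 0.645715, coefficient = 4
x_6 = 2.5000, f(x_6) = 0.358169, coefficient = 1

I ≈ (0.291667/3) × 14.034165 = 1.364433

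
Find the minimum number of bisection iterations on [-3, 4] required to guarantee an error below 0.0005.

We need (b-a)/2^n ≤ 0.0005
(4 - (-3))/2^n ≤ 0.0005
7/2^n ≤ 0.0005
2^n ≥ 14000
n ≥ log₂(14000) = 13.77
n ≥ 14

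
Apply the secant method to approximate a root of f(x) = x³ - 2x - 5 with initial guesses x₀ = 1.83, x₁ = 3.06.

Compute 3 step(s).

f(x) = x³ - 2x - 5
x₀ = 1.83, x₁ = 3.06

Secant formula: x_{n+1} = x_n - f(x_n)(x_n - x_{n-1})/(f(x_n) - f(x_{n-1}))

Iteration 1:
  f(1.830000) = -2.531513
  f(3.060000) = 17.532616
  x_2 = 3.060000 - 17.532616×(3.060000 - 1.830000)/(17.532616 - (-2.531513))
       = 1.985190
Iteration 2:
  f(3.060000) = 17.532616
  f(1.985190) = -1.146783
  x_3 = 1.985190 - (-1.146783)×(1.985190 - 3.060000)/(-1.146783 - 17.532616)
       = 2.051176
Iteration 3:
  f(1.985190) = -1.146783
  f(2.051176) = -0.472391
  x_4 = 2.051176 - (-0.472391)×(2.051176 - 1.985190)/(-0.472391 - (-1.146783))
       = 2.097397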